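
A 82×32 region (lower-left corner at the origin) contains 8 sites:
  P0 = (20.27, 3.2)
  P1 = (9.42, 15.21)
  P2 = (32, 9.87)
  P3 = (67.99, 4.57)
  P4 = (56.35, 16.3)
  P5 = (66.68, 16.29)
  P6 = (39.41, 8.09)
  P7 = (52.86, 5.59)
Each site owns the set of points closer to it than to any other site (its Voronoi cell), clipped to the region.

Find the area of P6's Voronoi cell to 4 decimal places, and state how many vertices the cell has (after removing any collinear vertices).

1. box [0,82]×[0,32]: [(0, 0) (82, 0) (82, 32) (0, 32)]
2. ⊥bis P6·P0 via (29.84,5.645): [(31.2822, 0) (82, 0) (82, 32) (23.1067, 32)]  |A|=1753.7778
3. ⊥bis P6·P1 via (24.415,11.65): [(26.2891, 19.5437) (31.2822, 0) (82, 0) (82, 32) (29.2463, 32)]  |A|=1715.5391
4. ⊥bis P6·P2 via (35.705,8.98): [(33.5479, 0) (82, 0) (82, 32) (41.2348, 32)]  |A|=1427.4779
5. ⊥bis P6·P3 via (53.7,6.33): [(33.5479, 0) (52.9204, 0) (56.8616, 32) (41.2348, 32)]  |A|=559.9895
6. ⊥bis P6·P4 via (47.88,12.195): [(40.2561, 27.9257) (33.5479, 0) (52.9204, 0) (53.0967, 1.4313)]  |A|=282.0204
7. ⊥bis P6·P5 via (53.045,12.19): [(40.2561, 27.9257) (33.5479, 0) (52.9204, 0) (53.0967, 1.4313)]  |A|=282.0204
8. ⊥bis P6·P7 via (46.135,6.84): [(47.3382, 13.313) (40.2561, 27.9257) (33.5479, 0) (44.8636, 0)]  |A|=223.2224
9. canonical 4-gon: [(47.3382, 13.313) (40.2561, 27.9257) (33.5479, 0) (44.8636, 0)]
10. shoelace: 223.2224

Area of P6's cell: 223.2224 (4 vertices)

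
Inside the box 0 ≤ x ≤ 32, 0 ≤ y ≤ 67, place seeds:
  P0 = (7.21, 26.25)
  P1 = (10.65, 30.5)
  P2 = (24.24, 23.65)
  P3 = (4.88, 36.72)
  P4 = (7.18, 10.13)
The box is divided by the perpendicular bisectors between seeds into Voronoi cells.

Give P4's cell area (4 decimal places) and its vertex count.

1. box [0,32]×[0,67]: [(0, 0) (32, 0) (32, 67) (0, 67)]
2. ⊥bis P4·P0 via (7.195,18.19): [(0, 18.2034) (0, 0) (32, 0) (32, 18.1438)]  |A|=581.5556
3. ⊥bis P4·P1 via (8.915,20.315): [(21.5462, 18.1633) (0, 18.2034) (0, 0) (32, 0) (32, 16.3825)]  |A|=572.3493
4. ⊥bis P4·P2 via (15.71,16.89): [(14.6908, 18.176) (0, 18.2034) (0, 0) (29.0953, 0)]  |A|=398.1299
5. ⊥bis P4·P3 via (6.03,23.425): [(14.6908, 18.176) (0, 18.2034) (0, 0) (29.0953, 0)]  |A|=398.1299
6. canonical 4-gon: [(14.6908, 18.176) (0, 18.2034) (0, 0) (29.0953, 0)]
7. shoelace: 398.1299

Area of P4's cell: 398.1299 (4 vertices)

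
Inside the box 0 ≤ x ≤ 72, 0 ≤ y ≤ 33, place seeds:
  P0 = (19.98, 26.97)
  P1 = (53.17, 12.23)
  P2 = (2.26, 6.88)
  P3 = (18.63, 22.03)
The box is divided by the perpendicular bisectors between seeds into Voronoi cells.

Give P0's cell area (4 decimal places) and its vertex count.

1. box [0,72]×[0,33]: [(0, 0) (72, 0) (72, 33) (0, 33)]
2. ⊥bis P0·P1 via (36.575,19.6): [(0, 0) (27.8705, 0) (42.5261, 33) (0, 33)]  |A|=1161.5426
3. ⊥bis P0·P2 via (11.12,16.925): [(0, 26.7332) (28.5567, 1.5453) (42.5261, 33) (0, 33)]  |A|=758.3028
4. ⊥bis P0·P3 via (19.305,24.5): [(0, 29.7757) (36.6465, 19.7609) (42.5261, 33) (0, 33)]  |A|=340.5831
5. canonical 4-gon: [(0, 29.7757) (36.6465, 19.7609) (42.5261, 33) (0, 33)]
6. shoelace: 340.5831

Area of P0's cell: 340.5831 (4 vertices)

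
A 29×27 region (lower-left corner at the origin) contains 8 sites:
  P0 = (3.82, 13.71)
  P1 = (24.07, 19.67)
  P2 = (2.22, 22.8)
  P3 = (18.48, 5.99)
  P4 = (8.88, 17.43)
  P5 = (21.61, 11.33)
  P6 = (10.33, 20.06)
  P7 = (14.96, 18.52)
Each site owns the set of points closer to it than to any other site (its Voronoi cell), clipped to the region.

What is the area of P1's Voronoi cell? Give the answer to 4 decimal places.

Area of P1's cell: 116.5394

1. box [0,29]×[0,27]: [(0, 0) (29, 0) (29, 27) (0, 27)]
2. ⊥bis P1·P0 via (13.945,16.69): [(18.8572, 0) (29, 0) (29, 27) (10.9106, 27)]  |A|=381.1351
3. ⊥bis P1·P2 via (13.145,21.235): [(12.969, 20.0062) (18.8572, 0) (29, 0) (29, 27) (13.9708, 27)]  |A|=370.4336
4. ⊥bis P1·P3 via (21.275,12.83): [(12.969, 20.0062) (14.2343, 15.707) (29, 9.6734) (29, 27) (13.9708, 27)]  |A|=219.3603
5. ⊥bis P1·P4 via (16.475,18.55): [(17.0648, 14.5504) (29, 9.6734) (29, 27) (15.2289, 27)]  |A|=189.1207
6. ⊥bis P1·P5 via (22.84,15.5): [(16.6558, 17.3241) (29, 13.683) (29, 27) (15.2289, 27)]  |A|=148.8175
7. ⊥bis P1·P6 via (17.2,19.865): [(17.124, 17.186) (29, 13.683) (29, 27) (17.4025, 27)]  |A|=135.9852
8. ⊥bis P1·P7 via (19.515,19.095): [(19.8578, 16.3796) (29, 13.683) (29, 27) (18.5171, 27)]  |A|=116.5394
9. canonical 4-gon: [(19.8578, 16.3796) (29, 13.683) (29, 27) (18.5171, 27)]
10. shoelace: 116.5394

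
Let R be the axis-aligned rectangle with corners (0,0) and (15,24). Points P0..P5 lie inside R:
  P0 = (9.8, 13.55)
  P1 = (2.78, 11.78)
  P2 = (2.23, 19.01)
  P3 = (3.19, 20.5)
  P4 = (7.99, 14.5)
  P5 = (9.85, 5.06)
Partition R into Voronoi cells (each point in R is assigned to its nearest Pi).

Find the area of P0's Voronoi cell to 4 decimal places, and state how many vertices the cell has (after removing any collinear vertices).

Area of P0's cell: 69.0567 (5 vertices)

1. box [0,15]×[0,24]: [(0, 0) (15, 0) (15, 24) (0, 24)]
2. ⊥bis P0·P1 via (6.29,12.665): [(9.4833, 0) (15, 0) (15, 24) (3.432, 24)]  |A|=205.0159
3. ⊥bis P0·P2 via (6.015,16.28): [(5.5434, 15.6261) (9.4833, 0) (15, 0) (15, 24) (11.5832, 24)]  |A|=170.8875
4. ⊥bis P0·P3 via (6.495,17.025): [(6.6776, 17.1987) (5.5434, 15.6261) (9.4833, 0) (15, 0) (15, 24) (13.8288, 24)]  |A|=163.2511
5. ⊥bis P0·P4 via (8.895,14.025): [(6.9037, 10.231) (9.4833, 0) (15, 0) (15, 24) (14.1305, 24)]  |A|=131.3625
6. ⊥bis P0·P5 via (9.825,9.305): [(6.9037, 10.231) (7.1412, 9.2892) (15, 9.3355) (15, 24) (14.1305, 24)]  |A|=69.0567
7. canonical 5-gon: [(6.9037, 10.231) (7.1412, 9.2892) (15, 9.3355) (15, 24) (14.1305, 24)]
8. shoelace: 69.0567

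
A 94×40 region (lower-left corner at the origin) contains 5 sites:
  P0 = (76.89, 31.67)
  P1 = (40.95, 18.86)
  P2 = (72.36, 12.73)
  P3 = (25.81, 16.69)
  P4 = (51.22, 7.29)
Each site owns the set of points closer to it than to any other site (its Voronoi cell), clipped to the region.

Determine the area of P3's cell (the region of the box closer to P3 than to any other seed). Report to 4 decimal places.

Area of P3's cell: 1319.1163

1. box [0,94]×[0,40]: [(0, 0) (94, 0) (94, 40) (0, 40)]
2. ⊥bis P3·P0 via (51.35,24.18): [(0, 0) (58.4412, 0) (46.7105, 40) (0, 40)]  |A|=2103.034
3. ⊥bis P3·P1 via (33.38,17.775): [(0, 0) (35.9277, 0) (30.1945, 40) (0, 40)]  |A|=1322.4437
4. ⊥bis P3·P2 via (49.085,14.71): [(0, 0) (35.9277, 0) (30.1945, 40) (0, 40)]  |A|=1322.4437
5. ⊥bis P3·P4 via (38.515,11.99): [(0, 0) (34.0795, 0) (35.4116, 3.6008) (30.1945, 40) (0, 40)]  |A|=1319.1163
6. canonical 5-gon: [(0, 0) (34.0795, 0) (35.4116, 3.6008) (30.1945, 40) (0, 40)]
7. shoelace: 1319.1163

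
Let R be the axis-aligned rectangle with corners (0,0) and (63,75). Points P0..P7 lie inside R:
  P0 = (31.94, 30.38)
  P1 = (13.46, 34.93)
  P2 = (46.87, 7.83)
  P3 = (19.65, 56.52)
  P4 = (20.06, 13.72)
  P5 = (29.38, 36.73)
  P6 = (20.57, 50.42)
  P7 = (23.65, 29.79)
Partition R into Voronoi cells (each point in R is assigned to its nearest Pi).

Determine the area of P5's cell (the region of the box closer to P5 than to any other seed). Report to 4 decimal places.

Area of P5's cell: 641.3120

1. box [0,63]×[0,75]: [(0, 0) (63, 0) (63, 75) (0, 75)]
2. ⊥bis P5·P0 via (30.66,33.555): [(0, 21.1944) (63, 46.5929) (63, 75) (0, 75)]  |A|=2589.7003
3. ⊥bis P5·P1 via (21.42,35.83): [(22.0688, 30.0915) (63, 46.5929) (63, 75) (16.9912, 75)]  |A|=1614.4618
4. ⊥bis P5·P2 via (38.125,22.28): [(22.0688, 30.0915) (63, 46.5929) (63, 75) (16.9912, 75)]  |A|=1614.4618
5. ⊥bis P5·P3 via (24.515,46.625): [(20.4267, 44.6149) (22.0688, 30.0915) (63, 46.5929) (63, 65.5466)]  |A|=714.242
6. ⊥bis P5·P4 via (24.72,25.225): [(20.4267, 44.6149) (22.0688, 30.0915) (63, 46.5929) (63, 65.5466)]  |A|=714.242
7. ⊥bis P5·P6 via (24.975,43.575): [(46.5467, 57.4572) (20.8448, 40.9171) (22.0688, 30.0915) (63, 46.5929) (63, 65.5466)]  |A|=663.2632
8. ⊥bis P5·P7 via (26.515,33.26): [(46.5467, 57.4572) (20.8448, 40.9171) (21.2159, 37.6352) (27.6348, 32.3354) (63, 46.5929) (63, 65.5466)]  |A|=641.312
9. canonical 6-gon: [(46.5467, 57.4572) (20.8448, 40.9171) (21.2159, 37.6352) (27.6348, 32.3354) (63, 46.5929) (63, 65.5466)]
10. shoelace: 641.312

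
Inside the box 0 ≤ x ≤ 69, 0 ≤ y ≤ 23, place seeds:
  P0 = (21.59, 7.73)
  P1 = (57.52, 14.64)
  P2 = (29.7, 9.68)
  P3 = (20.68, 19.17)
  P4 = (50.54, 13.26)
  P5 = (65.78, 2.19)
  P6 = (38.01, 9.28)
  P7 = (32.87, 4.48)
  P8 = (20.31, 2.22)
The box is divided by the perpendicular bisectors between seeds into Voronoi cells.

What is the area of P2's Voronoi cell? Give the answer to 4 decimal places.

Area of P2's cell: 108.9062

1. box [0,69]×[0,23]: [(0, 0) (69, 0) (69, 23) (0, 23)]
2. ⊥bis P2·P0 via (25.645,8.705): [(27.7381, 0) (69, 0) (69, 23) (22.2079, 23)]  |A|=1012.6219
3. ⊥bis P2·P1 via (43.61,12.16): [(27.7381, 0) (45.778, 0) (41.6773, 23) (22.2079, 23)]  |A|=431.3584
4. ⊥bis P2·P3 via (25.19,14.425): [(24.4409, 13.713) (27.7381, 0) (45.778, 0) (41.6773, 23) (34.2118, 23)]  |A|=375.6178
5. ⊥bis P2·P4 via (40.12,11.47): [(24.4409, 13.713) (27.7381, 0) (42.0904, 0) (38.1393, 23) (34.2118, 23)]  |A|=292.5228
6. ⊥bis P2·P5 via (47.74,5.935): [(24.4409, 13.713) (27.7381, 0) (42.0904, 0) (38.1393, 23) (34.2118, 23)]  |A|=292.5228
7. ⊥bis P2·P6 via (33.855,9.48): [(24.4409, 13.713) (27.7381, 0) (33.3987, 0) (34.5058, 23) (34.2118, 23)]  |A|=150.7827
8. ⊥bis P2·P7 via (31.285,7.08): [(24.4409, 13.713) (26.7068, 4.2891) (33.8137, 8.6215) (34.5058, 23) (34.2118, 23)]  |A|=108.9062
9. ⊥bis P2·P8 via (25.005,5.95): [(24.4409, 13.713) (26.7068, 4.2891) (33.8137, 8.6215) (34.5058, 23) (34.2118, 23)]  |A|=108.9062
10. canonical 5-gon: [(24.4409, 13.713) (26.7068, 4.2891) (33.8137, 8.6215) (34.5058, 23) (34.2118, 23)]
11. shoelace: 108.9062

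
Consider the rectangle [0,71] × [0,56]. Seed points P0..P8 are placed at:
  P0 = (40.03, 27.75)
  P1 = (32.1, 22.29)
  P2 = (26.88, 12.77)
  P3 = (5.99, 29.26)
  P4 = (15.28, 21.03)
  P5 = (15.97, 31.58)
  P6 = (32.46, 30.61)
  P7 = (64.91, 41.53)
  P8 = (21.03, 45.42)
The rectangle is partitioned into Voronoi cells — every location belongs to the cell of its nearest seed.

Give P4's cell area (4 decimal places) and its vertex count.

Area of P4's cell: 393.5789 (6 vertices)

1. box [0,71]×[0,56]: [(0, 0) (71, 0) (71, 56) (0, 56)]
2. ⊥bis P4·P0 via (27.655,24.39): [(0, 0) (34.2773, 0) (19.0724, 56) (0, 56)]  |A|=1493.7905
3. ⊥bis P4·P1 via (23.69,21.66): [(0, 0) (25.3126, 0) (21.8968, 45.5976) (19.0724, 56) (0, 56)]  |A|=1289.4064
4. ⊥bis P4·P2 via (21.08,16.9): [(0, 0) (9.046, 0) (23.7642, 20.6696) (21.8968, 45.5976) (19.0724, 56) (0, 56)]  |A|=1121.2953
5. ⊥bis P4·P3 via (10.635,25.145): [(0, 13.1402) (0, 0) (9.046, 0) (23.7642, 20.6696) (22.4314, 38.4608)]  |A|=466.0368
6. ⊥bis P4·P5 via (15.625,26.305): [(11.8796, 26.55) (0, 13.1402) (0, 0) (9.046, 0) (23.7642, 20.6696) (23.38, 25.7978)]  |A|=393.5789
7. ⊥bis P4·P6 via (23.87,25.82): [(11.8796, 26.55) (0, 13.1402) (0, 0) (9.046, 0) (23.7642, 20.6696) (23.38, 25.7978)]  |A|=393.5789
8. ⊥bis P4·P7 via (40.095,31.28): [(11.8796, 26.55) (0, 13.1402) (0, 0) (9.046, 0) (23.7642, 20.6696) (23.38, 25.7978)]  |A|=393.5789
9. ⊥bis P4·P8 via (18.155,33.225): [(11.8796, 26.55) (0, 13.1402) (0, 0) (9.046, 0) (23.7642, 20.6696) (23.38, 25.7978)]  |A|=393.5789
10. canonical 6-gon: [(11.8796, 26.55) (0, 13.1402) (0, 0) (9.046, 0) (23.7642, 20.6696) (23.38, 25.7978)]
11. shoelace: 393.5789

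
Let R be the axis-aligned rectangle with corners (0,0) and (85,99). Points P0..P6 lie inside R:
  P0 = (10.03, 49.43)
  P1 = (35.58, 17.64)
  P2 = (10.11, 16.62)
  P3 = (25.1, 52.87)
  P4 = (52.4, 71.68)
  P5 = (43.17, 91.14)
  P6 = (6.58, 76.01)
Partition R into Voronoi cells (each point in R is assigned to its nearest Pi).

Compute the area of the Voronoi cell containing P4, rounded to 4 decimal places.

Area of P4's cell: 2211.4416

1. box [0,85]×[0,99]: [(0, 0) (85, 0) (85, 99) (0, 99)]
2. ⊥bis P4·P0 via (31.215,60.555): [(63.0146, 0) (85, 0) (85, 99) (11.0262, 99)]  |A|=4749.9828
3. ⊥bis P4·P1 via (43.99,44.66): [(38.6969, 46.3075) (85, 31.8956) (85, 99) (11.0262, 99)]  |A|=3502.5054
4. ⊥bis P4·P2 via (31.255,44.15): [(38.6969, 46.3075) (85, 31.8956) (85, 99) (11.0262, 99)]  |A|=3502.5054
5. ⊥bis P4·P3 via (38.75,62.275): [(52.7698, 41.9273) (85, 31.8956) (85, 99) (13.4461, 99)]  |A|=3123.2827
6. ⊥bis P4·P5 via (47.785,81.41): [(31.0386, 73.4671) (52.7698, 41.9273) (85, 31.8956) (85, 99) (84.8707, 99)]  |A|=2211.4416
7. ⊥bis P4·P6 via (29.49,73.845): [(31.0386, 73.4671) (52.7698, 41.9273) (85, 31.8956) (85, 99) (84.8707, 99)]  |A|=2211.4416
8. canonical 5-gon: [(31.0386, 73.4671) (52.7698, 41.9273) (85, 31.8956) (85, 99) (84.8707, 99)]
9. shoelace: 2211.4416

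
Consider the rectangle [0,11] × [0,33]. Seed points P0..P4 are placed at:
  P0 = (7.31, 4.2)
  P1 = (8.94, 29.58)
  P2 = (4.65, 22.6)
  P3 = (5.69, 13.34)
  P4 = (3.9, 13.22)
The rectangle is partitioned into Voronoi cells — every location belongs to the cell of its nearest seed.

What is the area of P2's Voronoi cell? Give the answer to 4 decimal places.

Area of P2's cell: 95.7331

1. box [0,11]×[0,33]: [(0, 0) (11, 0) (11, 33) (0, 33)]
2. ⊥bis P2·P0 via (5.98,13.4): [(0, 12.5355) (11, 14.1257) (11, 33) (0, 33)]  |A|=216.3633
3. ⊥bis P2·P1 via (6.795,26.09): [(0, 30.2663) (0, 12.5355) (11, 14.1257) (11, 23.5056)]  |A|=149.1085
4. ⊥bis P2·P3 via (5.17,17.97): [(0, 30.2663) (0, 17.3894) (11, 18.6248) (11, 23.5056)]  |A|=97.6675
5. ⊥bis P2·P4 via (4.275,17.91): [(0, 30.2663) (0, 18.2518) (4.4857, 17.8931) (11, 18.6248) (11, 23.5056)]  |A|=95.7331
6. canonical 5-gon: [(0, 30.2663) (0, 18.2518) (4.4857, 17.8931) (11, 18.6248) (11, 23.5056)]
7. shoelace: 95.7331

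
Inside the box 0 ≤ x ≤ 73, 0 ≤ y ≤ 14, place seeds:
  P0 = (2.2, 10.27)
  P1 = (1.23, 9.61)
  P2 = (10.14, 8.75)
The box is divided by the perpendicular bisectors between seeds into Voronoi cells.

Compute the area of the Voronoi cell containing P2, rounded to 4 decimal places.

1. box [0,73]×[0,14]: [(0, 0) (73, 0) (73, 14) (0, 14)]
2. ⊥bis P2·P0 via (6.17,9.51): [(4.3494, 0) (73, 0) (73, 14) (7.0295, 14)]  |A|=942.3471
3. ⊥bis P2·P1 via (5.685,9.18): [(5.256, 4.7357) (4.7989, 0) (73, 0) (73, 14) (7.0295, 14)]  |A|=941.2827
4. canonical 5-gon: [(5.256, 4.7357) (4.7989, 0) (73, 0) (73, 14) (7.0295, 14)]
5. shoelace: 941.2827

Area of P2's cell: 941.2827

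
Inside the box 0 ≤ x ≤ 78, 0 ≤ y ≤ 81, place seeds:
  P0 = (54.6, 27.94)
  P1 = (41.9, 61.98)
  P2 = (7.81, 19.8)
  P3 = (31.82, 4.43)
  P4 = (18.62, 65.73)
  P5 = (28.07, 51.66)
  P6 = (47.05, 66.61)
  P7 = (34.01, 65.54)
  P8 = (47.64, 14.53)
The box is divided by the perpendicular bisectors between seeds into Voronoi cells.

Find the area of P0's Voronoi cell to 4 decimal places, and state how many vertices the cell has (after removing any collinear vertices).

1. box [0,78]×[0,81]: [(0, 0) (78, 0) (78, 81) (0, 81)]
2. ⊥bis P0·P1 via (48.25,44.96): [(0, 26.9584) (0, 0) (78, 0) (78, 56.0594)]  |A|=3237.6952
3. ⊥bis P0·P2 via (31.205,23.87): [(28.7985, 37.7028) (35.3576, 0) (78, 0) (78, 56.0594)]  |A|=2182.9729
4. ⊥bis P0·P3 via (43.21,16.185): [(28.7985, 37.7028) (30.3791, 28.6175) (59.9137, 0) (78, 0) (78, 56.0594)]  |A|=1831.6067
5. ⊥bis P0·P4 via (36.61,46.835): [(28.7985, 37.7028) (30.3791, 28.6175) (59.9137, 0) (78, 0) (78, 56.0594)]  |A|=1831.6067
6. ⊥bis P0·P5 via (41.335,39.8): [(44.7965, 43.6715) (30.8923, 28.1202) (59.9137, 0) (78, 0) (78, 56.0594)]  |A|=1746.7686
7. ⊥bis P0·P6 via (50.825,47.275): [(58.4399, 48.7617) (44.7965, 43.6715) (30.8923, 28.1202) (59.9137, 0) (78, 0) (78, 52.5807)]  |A|=1712.7463
8. ⊥bis P0·P7 via (44.305,46.74): [(58.4399, 48.7617) (44.7965, 43.6715) (30.8923, 28.1202) (59.9137, 0) (78, 0) (78, 52.5807)]  |A|=1712.7463
9. ⊥bis P0·P8 via (51.12,21.235): [(58.4399, 48.7617) (44.7965, 43.6715) (33.0989, 30.5882) (78, 7.2839) (78, 52.5807)]  |A|=1205.7676
10. canonical 5-gon: [(58.4399, 48.7617) (44.7965, 43.6715) (33.0989, 30.5882) (78, 7.2839) (78, 52.5807)]
11. shoelace: 1205.7676

Area of P0's cell: 1205.7676 (5 vertices)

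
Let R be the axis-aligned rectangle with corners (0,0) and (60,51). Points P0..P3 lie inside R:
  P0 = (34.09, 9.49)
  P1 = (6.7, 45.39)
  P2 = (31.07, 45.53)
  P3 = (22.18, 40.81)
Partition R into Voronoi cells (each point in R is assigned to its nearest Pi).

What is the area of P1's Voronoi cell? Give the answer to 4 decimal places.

1. box [0,60]×[0,51]: [(0, 0) (60, 0) (60, 51) (0, 51)]
2. ⊥bis P1·P0 via (20.395,27.44): [(0, 11.8796) (51.275, 51) (0, 51)]  |A|=1002.9503
3. ⊥bis P1·P2 via (18.885,45.46): [(0, 11.8796) (18.9947, 26.3716) (18.8532, 51) (0, 51)]  |A|=603.7012
4. ⊥bis P1·P3 via (14.44,43.1): [(0, 11.8796) (6.7198, 17.0065) (16.7773, 51) (0, 51)]  |A|=416.6015
5. canonical 4-gon: [(0, 11.8796) (6.7198, 17.0065) (16.7773, 51) (0, 51)]
6. shoelace: 416.6015

Area of P1's cell: 416.6015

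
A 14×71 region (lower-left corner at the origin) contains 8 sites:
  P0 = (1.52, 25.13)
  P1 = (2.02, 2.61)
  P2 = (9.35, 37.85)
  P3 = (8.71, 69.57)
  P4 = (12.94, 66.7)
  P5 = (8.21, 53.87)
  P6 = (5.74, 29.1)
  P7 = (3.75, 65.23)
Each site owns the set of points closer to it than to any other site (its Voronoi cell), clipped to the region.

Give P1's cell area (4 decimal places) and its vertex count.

1. box [0,14]×[0,71]: [(0, 0) (14, 0) (14, 71) (0, 71)]
2. ⊥bis P1·P0 via (1.77,13.87): [(0, 13.8307) (0, 0) (14, 0) (14, 14.1415)]  |A|=195.8057
3. ⊥bis P1·P2 via (5.685,20.23): [(0, 13.8307) (0, 0) (14, 0) (14, 14.1415)]  |A|=195.8057
4. ⊥bis P1·P3 via (5.365,36.09): [(0, 13.8307) (0, 0) (14, 0) (14, 14.1415)]  |A|=195.8057
5. ⊥bis P1·P4 via (7.48,34.655): [(0, 13.8307) (0, 0) (14, 0) (14, 14.1415)]  |A|=195.8057
6. ⊥bis P1·P5 via (5.115,28.24): [(0, 13.8307) (0, 0) (14, 0) (14, 14.1415)]  |A|=195.8057
7. ⊥bis P1·P6 via (3.88,15.855): [(0, 13.8307) (0, 0) (14, 0) (14, 14.1415)]  |A|=195.8057
8. ⊥bis P1·P7 via (2.885,33.92): [(0, 13.8307) (0, 0) (14, 0) (14, 14.1415)]  |A|=195.8057
9. canonical 4-gon: [(0, 13.8307) (0, 0) (14, 0) (14, 14.1415)]
10. shoelace: 195.8057

Area of P1's cell: 195.8057 (4 vertices)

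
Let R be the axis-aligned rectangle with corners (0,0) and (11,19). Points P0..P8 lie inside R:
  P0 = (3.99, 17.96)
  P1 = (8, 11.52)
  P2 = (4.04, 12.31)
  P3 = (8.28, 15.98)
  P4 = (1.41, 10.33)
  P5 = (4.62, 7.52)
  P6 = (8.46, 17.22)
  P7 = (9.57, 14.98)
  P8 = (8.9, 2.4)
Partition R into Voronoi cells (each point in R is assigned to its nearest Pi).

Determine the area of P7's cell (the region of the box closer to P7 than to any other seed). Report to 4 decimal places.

1. box [0,11]×[0,19]: [(0, 0) (11, 0) (11, 19) (0, 19)]
2. ⊥bis P7·P0 via (6.78,16.47): [(0, 3.7746) (0, 0) (11, 0) (11, 19) (8.1311, 19)]  |A|=147.0999
3. ⊥bis P7·P1 via (8.785,13.25): [(5.7869, 14.6104) (11, 12.2449) (11, 19) (8.1311, 19)]  |A|=23.904
4. ⊥bis P7·P2 via (6.805,13.645): [(6.0768, 15.1532) (6.4937, 14.2897) (11, 12.2449) (11, 19) (8.1311, 19)]  |A|=23.6657
5. ⊥bis P7·P3 via (8.925,15.48): [(7.6097, 13.7833) (11, 12.2449) (11, 18.1568)]  |A|=10.0214
6. ⊥bis P7·P4 via (5.49,12.655): [(7.6097, 13.7833) (11, 12.2449) (11, 18.1568)]  |A|=10.0214
7. ⊥bis P7·P5 via (7.095,11.25): [(7.6097, 13.7833) (11, 12.2449) (11, 18.1568)]  |A|=10.0214
8. ⊥bis P7·P6 via (9.015,16.1): [(9.6493, 16.4143) (7.6097, 13.7833) (11, 12.2449) (11, 17.0836)]  |A|=9.2966
9. ⊥bis P7·P8 via (9.235,8.69): [(9.6493, 16.4143) (7.6097, 13.7833) (11, 12.2449) (11, 17.0836)]  |A|=9.2966
10. canonical 4-gon: [(9.6493, 16.4143) (7.6097, 13.7833) (11, 12.2449) (11, 17.0836)]
11. shoelace: 9.2966

Area of P7's cell: 9.2966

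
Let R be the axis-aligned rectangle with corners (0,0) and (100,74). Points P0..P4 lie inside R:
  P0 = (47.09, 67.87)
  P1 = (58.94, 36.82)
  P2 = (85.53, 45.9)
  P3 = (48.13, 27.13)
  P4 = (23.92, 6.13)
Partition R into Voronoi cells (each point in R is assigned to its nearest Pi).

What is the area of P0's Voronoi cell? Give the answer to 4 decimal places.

Area of P0's cell: 1719.7685

1. box [0,100]×[0,74]: [(0, 0) (100, 0) (100, 74) (0, 74)]
2. ⊥bis P0·P1 via (53.015,52.345): [(0, 32.1122) (100, 70.2765) (100, 74) (0, 74)]  |A|=2280.5652
3. ⊥bis P0·P2 via (66.31,56.885): [(0, 32.1122) (66.7003, 57.5679) (76.0919, 74) (0, 74)]  |A|=2022.1389
4. ⊥bis P0·P3 via (47.61,47.5): [(0, 46.2846) (39.7973, 47.3006) (66.7003, 57.5679) (76.0919, 74) (0, 74)]  |A|=1740.1273
5. ⊥bis P0·P4 via (35.505,37): [(0, 50.3244) (10.0791, 46.5419) (39.7973, 47.3006) (66.7003, 57.5679) (76.0919, 74) (0, 74)]  |A|=1719.7685
6. canonical 6-gon: [(0, 50.3244) (10.0791, 46.5419) (39.7973, 47.3006) (66.7003, 57.5679) (76.0919, 74) (0, 74)]
7. shoelace: 1719.7685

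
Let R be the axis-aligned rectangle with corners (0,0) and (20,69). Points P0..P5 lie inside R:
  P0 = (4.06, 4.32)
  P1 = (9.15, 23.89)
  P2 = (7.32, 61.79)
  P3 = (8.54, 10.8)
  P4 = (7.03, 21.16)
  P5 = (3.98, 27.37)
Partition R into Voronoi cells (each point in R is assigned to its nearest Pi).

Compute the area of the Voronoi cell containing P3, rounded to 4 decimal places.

Area of P3's cell: 221.1011

1. box [0,20]×[0,69]: [(0, 0) (20, 0) (20, 69) (0, 69)]
2. ⊥bis P3·P0 via (6.3,7.56): [(0, 11.9156) (17.235, 0) (20, 0) (20, 69) (0, 69)]  |A|=1277.3177
3. ⊥bis P3·P1 via (8.845,17.345): [(0, 17.7572) (0, 11.9156) (17.235, 0) (20, 0) (20, 16.8252)]  |A|=243.1412
4. ⊥bis P3·P2 via (7.93,36.295): [(0, 17.7572) (0, 11.9156) (17.235, 0) (20, 0) (20, 16.8252)]  |A|=243.1412
5. ⊥bis P3·P4 via (7.785,15.98): [(15.1381, 17.0517) (0, 14.8453) (0, 11.9156) (17.235, 0) (20, 0) (20, 16.8252)]  |A|=221.1011
6. ⊥bis P3·P5 via (6.26,19.085): [(15.1381, 17.0517) (0, 14.8453) (0, 11.9156) (17.235, 0) (20, 0) (20, 16.8252)]  |A|=221.1011
7. canonical 6-gon: [(15.1381, 17.0517) (0, 14.8453) (0, 11.9156) (17.235, 0) (20, 0) (20, 16.8252)]
8. shoelace: 221.1011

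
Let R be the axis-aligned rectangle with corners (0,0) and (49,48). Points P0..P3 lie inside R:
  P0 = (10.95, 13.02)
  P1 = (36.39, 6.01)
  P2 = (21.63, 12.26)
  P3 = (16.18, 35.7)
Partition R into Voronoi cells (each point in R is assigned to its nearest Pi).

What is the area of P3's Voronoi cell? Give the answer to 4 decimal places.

1. box [0,49]×[0,48]: [(0, 0) (49, 0) (49, 48) (0, 48)]
2. ⊥bis P3·P0 via (13.565,24.36): [(0, 27.4881) (49, 16.1887) (49, 48) (0, 48)]  |A|=1281.9187
3. ⊥bis P3·P1 via (26.285,20.855): [(0, 27.4881) (26.9124, 21.2821) (49, 36.3171) (49, 48) (0, 48)]  |A|=1059.6248
4. ⊥bis P3·P2 via (18.905,23.98): [(0, 27.4881) (17.0665, 23.5525) (37.086, 28.2072) (49, 36.3171) (49, 48) (0, 48)]  |A|=1013.9835
5. canonical 6-gon: [(0, 27.4881) (17.0665, 23.5525) (37.086, 28.2072) (49, 36.3171) (49, 48) (0, 48)]
6. shoelace: 1013.9835

Area of P3's cell: 1013.9835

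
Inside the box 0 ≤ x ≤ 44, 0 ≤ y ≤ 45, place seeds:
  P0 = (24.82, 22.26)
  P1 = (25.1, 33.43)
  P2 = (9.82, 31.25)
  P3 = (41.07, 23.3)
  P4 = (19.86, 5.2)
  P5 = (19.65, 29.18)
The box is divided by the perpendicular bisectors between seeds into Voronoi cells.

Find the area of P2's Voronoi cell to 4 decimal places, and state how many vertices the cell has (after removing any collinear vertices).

1. box [0,44]×[0,45]: [(0, 0) (44, 0) (44, 45) (0, 45)]
2. ⊥bis P2·P0 via (17.32,26.755): [(0, 0) (1.2848, 0) (28.2548, 45) (0, 45)]  |A|=664.6427
3. ⊥bis P2·P1 via (17.46,32.34): [(0, 0) (1.2848, 0) (18.0767, 28.0175) (15.6538, 45) (0, 45)]  |A|=557.6443
4. ⊥bis P2·P3 via (25.445,27.275): [(0, 0) (1.2848, 0) (18.0767, 28.0175) (15.6538, 45) (0, 45)]  |A|=557.6443
5. ⊥bis P2·P4 via (14.84,18.225): [(0, 12.5055) (11.417, 16.9057) (18.0767, 28.0175) (15.6538, 45) (0, 45)]  |A|=475.3962
6. ⊥bis P2·P5 via (14.735,30.215): [(0, 12.5055) (11.417, 16.9057) (12.2115, 18.2313) (16.5402, 38.7873) (15.6538, 45) (0, 45)]  |A|=436.2944
7. canonical 6-gon: [(0, 12.5055) (11.417, 16.9057) (12.2115, 18.2313) (16.5402, 38.7873) (15.6538, 45) (0, 45)]
8. shoelace: 436.2944

Area of P2's cell: 436.2944 (6 vertices)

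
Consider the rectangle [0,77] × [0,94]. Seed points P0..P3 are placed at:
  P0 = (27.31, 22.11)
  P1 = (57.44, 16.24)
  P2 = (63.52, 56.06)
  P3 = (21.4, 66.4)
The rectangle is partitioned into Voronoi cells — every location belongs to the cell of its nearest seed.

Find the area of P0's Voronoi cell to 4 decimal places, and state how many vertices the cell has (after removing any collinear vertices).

1. box [0,77]×[0,94]: [(0, 0) (77, 0) (77, 94) (0, 94)]
2. ⊥bis P0·P1 via (42.375,19.175): [(0, 0) (38.6393, 0) (56.9526, 94) (0, 94)]  |A|=4492.8178
3. ⊥bis P0·P2 via (45.415,39.085): [(0, 87.5232) (0, 0) (38.6393, 0) (46.1096, 38.3442)]  |A|=2758.6251
4. ⊥bis P0·P3 via (24.355,44.255): [(38.7649, 46.1778) (0, 41.0051) (0, 0) (38.6393, 0) (46.1096, 38.3442)]  |A|=1856.9912
5. canonical 5-gon: [(38.7649, 46.1778) (0, 41.0051) (0, 0) (38.6393, 0) (46.1096, 38.3442)]
6. shoelace: 1856.9912

Area of P0's cell: 1856.9912 (5 vertices)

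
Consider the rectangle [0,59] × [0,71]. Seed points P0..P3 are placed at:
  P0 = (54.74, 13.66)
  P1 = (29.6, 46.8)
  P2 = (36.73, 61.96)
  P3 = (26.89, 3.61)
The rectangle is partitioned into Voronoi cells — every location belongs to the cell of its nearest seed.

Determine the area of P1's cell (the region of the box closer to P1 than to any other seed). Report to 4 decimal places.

Area of P1's cell: 1591.1296

1. box [0,59]×[0,71]: [(0, 0) (59, 0) (59, 71) (0, 71)]
2. ⊥bis P1·P0 via (42.17,30.23): [(0, 0) (2.3203, 0) (59, 42.9972) (59, 71) (0, 71)]  |A|=2970.4641
3. ⊥bis P1·P2 via (33.165,54.38): [(0, 69.9781) (0, 0) (2.3203, 0) (58.3752, 42.5232)]  |A|=2091.823
4. ⊥bis P1·P3 via (28.245,25.205): [(0, 69.9781) (0, 26.9773) (34.9882, 24.7819) (58.3752, 42.5232)]  |A|=1591.1296
5. canonical 4-gon: [(0, 69.9781) (0, 26.9773) (34.9882, 24.7819) (58.3752, 42.5232)]
6. shoelace: 1591.1296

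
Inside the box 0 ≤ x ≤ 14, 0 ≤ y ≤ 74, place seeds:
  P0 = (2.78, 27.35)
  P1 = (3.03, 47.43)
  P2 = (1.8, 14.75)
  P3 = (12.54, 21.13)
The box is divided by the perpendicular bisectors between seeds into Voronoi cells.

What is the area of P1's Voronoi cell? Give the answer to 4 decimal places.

1. box [0,14]×[0,74]: [(0, 0) (14, 0) (14, 74) (0, 74)]
2. ⊥bis P1·P0 via (2.905,37.39): [(0, 37.4262) (14, 37.2519) (14, 74) (0, 74)]  |A|=513.2538
3. ⊥bis P1·P2 via (2.415,31.09): [(0, 37.4262) (14, 37.2519) (14, 74) (0, 74)]  |A|=513.2538
4. ⊥bis P1·P3 via (7.785,34.28): [(0, 37.4262) (14, 37.2519) (14, 74) (0, 74)]  |A|=513.2538
5. canonical 4-gon: [(0, 37.4262) (14, 37.2519) (14, 74) (0, 74)]
6. shoelace: 513.2538

Area of P1's cell: 513.2538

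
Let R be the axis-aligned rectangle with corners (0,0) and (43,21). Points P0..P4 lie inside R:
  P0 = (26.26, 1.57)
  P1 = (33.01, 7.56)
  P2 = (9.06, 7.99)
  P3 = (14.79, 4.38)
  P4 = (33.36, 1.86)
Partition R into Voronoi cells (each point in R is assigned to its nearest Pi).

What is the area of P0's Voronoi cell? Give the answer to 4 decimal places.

1. box [0,43]×[0,21]: [(0, 0) (43, 0) (43, 21) (0, 21)]
2. ⊥bis P0·P1 via (29.635,4.565): [(0, 0) (33.686, 0) (15.0505, 21) (0, 21)]  |A|=511.733
3. ⊥bis P0·P2 via (17.66,4.78): [(15.8758, 0) (33.686, 0) (21.1491, 14.1276)]  |A|=125.8078
4. ⊥bis P0·P3 via (20.525,2.975): [(19.7962, 0) (33.686, 0) (22.8012, 12.2659)]  |A|=85.1859
5. ⊥bis P0·P4 via (29.81,1.715): [(19.7962, 0) (29.88, 0) (29.6964, 4.4958) (22.8012, 12.2659)]  |A|=76.6304
6. canonical 4-gon: [(19.7962, 0) (29.88, 0) (29.6964, 4.4958) (22.8012, 12.2659)]
7. shoelace: 76.6304

Area of P0's cell: 76.6304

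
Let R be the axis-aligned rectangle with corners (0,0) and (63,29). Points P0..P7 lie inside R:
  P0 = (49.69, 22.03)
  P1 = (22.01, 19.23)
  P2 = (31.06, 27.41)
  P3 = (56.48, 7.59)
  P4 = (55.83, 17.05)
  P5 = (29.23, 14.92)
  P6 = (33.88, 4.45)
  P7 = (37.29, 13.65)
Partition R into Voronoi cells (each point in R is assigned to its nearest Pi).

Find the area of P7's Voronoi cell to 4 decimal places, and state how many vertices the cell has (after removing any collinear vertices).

Area of P7's cell: 162.8125 (6 vertices)

1. box [0,63]×[0,29]: [(0, 0) (63, 0) (63, 29) (0, 29)]
2. ⊥bis P7·P0 via (43.49,17.84): [(0, 0) (55.5464, 0) (35.948, 29) (0, 29)]  |A|=1326.6686
3. ⊥bis P7·P1 via (29.65,16.44): [(23.6464, 0) (55.5464, 0) (35.948, 29) (34.2367, 29)]  |A|=487.3638
4. ⊥bis P7·P2 via (34.175,20.53): [(30.5431, 18.8856) (23.6464, 0) (55.5464, 0) (39.9156, 23.1291)]  |A|=442.7788
5. ⊥bis P7·P3 via (46.885,10.62): [(30.5431, 18.8856) (23.6464, 0) (43.5313, 0) (47.3577, 12.1169) (39.9156, 23.1291)]  |A|=369.9861
6. ⊥bis P7·P4 via (46.56,15.35): [(30.5431, 18.8856) (23.6464, 0) (43.5313, 0) (47.2281, 11.7066) (47.0766, 12.5328) (39.9156, 23.1291)]  |A|=369.9015
7. ⊥bis P7·P5 via (33.26,14.285): [(34.2493, 20.5636) (31.0091, 0) (43.5313, 0) (47.2281, 11.7066) (47.0766, 12.5328) (39.9156, 23.1291)]  |A|=264.9884
8. ⊥bis P7·P6 via (35.585,9.05): [(34.2493, 20.5636) (32.6089, 10.1531) (45.2571, 5.465) (47.2281, 11.7066) (47.0766, 12.5328) (39.9156, 23.1291)]  |A|=162.8125
9. canonical 6-gon: [(34.2493, 20.5636) (32.6089, 10.1531) (45.2571, 5.465) (47.2281, 11.7066) (47.0766, 12.5328) (39.9156, 23.1291)]
10. shoelace: 162.8125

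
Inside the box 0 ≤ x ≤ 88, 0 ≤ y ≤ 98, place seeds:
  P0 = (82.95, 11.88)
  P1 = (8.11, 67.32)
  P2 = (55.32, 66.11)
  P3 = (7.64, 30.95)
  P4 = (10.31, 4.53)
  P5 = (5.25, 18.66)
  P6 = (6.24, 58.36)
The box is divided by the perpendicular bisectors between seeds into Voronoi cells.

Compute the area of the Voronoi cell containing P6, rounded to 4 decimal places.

Area of P6's cell: 513.1210

1. box [0,88]×[0,98]: [(0, 0) (88, 0) (88, 98) (0, 98)]
2. ⊥bis P6·P0 via (44.595,35.12): [(0, 0) (23.3151, 0) (82.6951, 98) (0, 98)]  |A|=5194.5044
3. ⊥bis P6·P1 via (7.175,62.84): [(0, 64.3375) (0, 0) (23.3151, 0) (55.3047, 52.7951)]  |A|=2394.5432
4. ⊥bis P6·P2 via (30.78,62.235): [(31.4856, 57.7662) (0, 64.3375) (0, 0) (23.3151, 0) (37.0324, 22.6389)]  |A|=1989.9804
5. ⊥bis P6·P3 via (6.94,44.655): [(33.343, 46.0036) (31.4856, 57.7662) (0, 64.3375) (0, 44.3005)]  |A|=513.121
6. ⊥bis P6·P4 via (8.275,31.445): [(33.343, 46.0036) (31.4856, 57.7662) (0, 64.3375) (0, 44.3005)]  |A|=513.121
7. ⊥bis P6·P5 via (5.745,38.51): [(33.343, 46.0036) (31.4856, 57.7662) (0, 64.3375) (0, 44.3005)]  |A|=513.121
8. canonical 4-gon: [(33.343, 46.0036) (31.4856, 57.7662) (0, 64.3375) (0, 44.3005)]
9. shoelace: 513.121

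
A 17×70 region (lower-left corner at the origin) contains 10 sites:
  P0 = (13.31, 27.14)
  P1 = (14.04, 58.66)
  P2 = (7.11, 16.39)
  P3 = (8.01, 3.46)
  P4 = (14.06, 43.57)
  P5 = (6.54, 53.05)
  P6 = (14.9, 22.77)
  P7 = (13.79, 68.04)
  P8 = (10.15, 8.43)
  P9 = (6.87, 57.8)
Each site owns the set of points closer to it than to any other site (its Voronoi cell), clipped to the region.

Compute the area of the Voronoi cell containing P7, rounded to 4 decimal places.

1. box [0,17]×[0,70]: [(0, 0) (17, 0) (17, 70) (0, 70)]
2. ⊥bis P7·P0 via (13.55,47.59): [(0, 47.749) (17, 47.5495) (17, 70) (0, 70)]  |A|=379.9625
3. ⊥bis P7·P1 via (13.915,63.35): [(0, 62.9791) (17, 63.4322) (17, 70) (0, 70)]  |A|=115.5035
4. ⊥bis P7·P2 via (10.45,42.215): [(0, 62.9791) (17, 63.4322) (17, 70) (0, 70)]  |A|=115.5035
5. ⊥bis P7·P3 via (10.9,35.75): [(0, 62.9791) (17, 63.4322) (17, 70) (0, 70)]  |A|=115.5035
6. ⊥bis P7·P4 via (13.925,55.805): [(0, 62.9791) (17, 63.4322) (17, 70) (0, 70)]  |A|=115.5035
7. ⊥bis P7·P5 via (10.165,60.545): [(0, 65.4614) (4.8642, 63.1088) (17, 63.4322) (17, 70) (0, 70)]  |A|=109.4665
8. ⊥bis P7·P6 via (14.345,45.405): [(0, 65.4614) (4.8642, 63.1088) (17, 63.4322) (17, 70) (0, 70)]  |A|=109.4665
9. ⊥bis P7·P8 via (11.97,38.235): [(0, 65.4614) (4.8642, 63.1088) (17, 63.4322) (17, 70) (0, 70)]  |A|=109.4665
10. ⊥bis P7·P9 via (10.33,62.92): [(0, 69.9008) (9.8539, 63.2418) (17, 63.4322) (17, 70) (0, 70)]  |A|=81.4008
11. canonical 5-gon: [(0, 69.9008) (9.8539, 63.2418) (17, 63.4322) (17, 70) (0, 70)]
12. shoelace: 81.4008

Area of P7's cell: 81.4008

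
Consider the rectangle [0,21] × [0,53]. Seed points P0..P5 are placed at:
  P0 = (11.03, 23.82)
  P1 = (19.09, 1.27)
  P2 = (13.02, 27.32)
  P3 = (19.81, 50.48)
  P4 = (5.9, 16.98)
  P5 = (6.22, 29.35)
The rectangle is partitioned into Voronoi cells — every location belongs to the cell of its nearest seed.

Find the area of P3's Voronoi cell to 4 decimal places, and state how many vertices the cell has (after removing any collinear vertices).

1. box [0,21]×[0,53]: [(0, 0) (21, 0) (21, 53) (0, 53)]
2. ⊥bis P3·P0 via (15.42,37.15): [(0, 42.2283) (21, 35.3123) (21, 53) (0, 53)]  |A|=298.8234
3. ⊥bis P3·P1 via (19.45,25.875): [(0, 42.2283) (21, 35.3123) (21, 53) (0, 53)]  |A|=298.8234
4. ⊥bis P3·P2 via (16.415,38.9): [(0, 43.7125) (21, 37.5558) (21, 53) (0, 53)]  |A|=259.6829
5. ⊥bis P3·P4 via (12.855,33.73): [(0, 43.7125) (21, 37.5558) (21, 53) (0, 53)]  |A|=259.6829
6. ⊥bis P3·P5 via (13.015,39.915): [(0, 48.2857) (13.067, 39.8816) (21, 37.5558) (21, 53) (0, 53)]  |A|=229.8037
7. canonical 5-gon: [(0, 48.2857) (13.067, 39.8816) (21, 37.5558) (21, 53) (0, 53)]
8. shoelace: 229.8037

Area of P3's cell: 229.8037 (5 vertices)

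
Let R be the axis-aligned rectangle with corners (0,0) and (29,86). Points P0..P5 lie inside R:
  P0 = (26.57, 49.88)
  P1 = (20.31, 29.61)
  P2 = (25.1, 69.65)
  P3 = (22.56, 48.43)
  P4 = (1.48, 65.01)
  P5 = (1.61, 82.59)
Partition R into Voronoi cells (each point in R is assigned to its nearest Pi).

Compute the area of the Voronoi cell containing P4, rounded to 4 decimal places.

1. box [0,29]×[0,86]: [(0, 0) (29, 0) (29, 86) (0, 86)]
2. ⊥bis P4·P0 via (14.025,57.445): [(0, 34.1874) (29, 82.278) (29, 86) (0, 86)]  |A|=805.252
3. ⊥bis P4·P1 via (10.895,47.31): [(0, 41.5147) (6.5052, 44.975) (29, 82.278) (29, 86) (0, 86)]  |A|=781.4191
4. ⊥bis P4·P2 via (13.29,67.33): [(0, 41.5147) (6.5052, 44.975) (14.9353, 58.9546) (9.6224, 86) (0, 86)]  |A|=493.2065
5. ⊥bis P4·P3 via (12.02,56.72): [(0, 41.5147) (0.1042, 41.5702) (14.7039, 60.1324) (9.6224, 86) (0, 86)]  |A|=452.0711
6. ⊥bis P4·P5 via (1.545,73.8): [(0, 73.8114) (0, 41.5147) (0.1042, 41.5702) (14.7039, 60.1324) (12.0342, 73.7224)]  |A|=319.6612
7. canonical 5-gon: [(0, 73.8114) (0, 41.5147) (0.1042, 41.5702) (14.7039, 60.1324) (12.0342, 73.7224)]
8. shoelace: 319.6612

Area of P4's cell: 319.6612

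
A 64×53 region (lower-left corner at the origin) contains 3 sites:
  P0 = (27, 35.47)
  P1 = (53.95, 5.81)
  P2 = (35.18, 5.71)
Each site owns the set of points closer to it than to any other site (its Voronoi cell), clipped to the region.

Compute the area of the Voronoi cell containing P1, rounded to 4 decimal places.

1. box [0,64]×[0,53]: [(0, 0) (64, 0) (64, 53) (0, 53)]
2. ⊥bis P1·P0 via (40.475,20.64): [(17.7595, 0) (64, 0) (64, 42.0155)]  |A|=971.4097
3. ⊥bis P1·P2 via (44.565,5.76): [(44.4664, 24.2667) (44.5957, 0) (64, 0) (64, 42.0155)]  |A|=645.7968
4. canonical 4-gon: [(44.4664, 24.2667) (44.5957, 0) (64, 0) (64, 42.0155)]
5. shoelace: 645.7968

Area of P1's cell: 645.7968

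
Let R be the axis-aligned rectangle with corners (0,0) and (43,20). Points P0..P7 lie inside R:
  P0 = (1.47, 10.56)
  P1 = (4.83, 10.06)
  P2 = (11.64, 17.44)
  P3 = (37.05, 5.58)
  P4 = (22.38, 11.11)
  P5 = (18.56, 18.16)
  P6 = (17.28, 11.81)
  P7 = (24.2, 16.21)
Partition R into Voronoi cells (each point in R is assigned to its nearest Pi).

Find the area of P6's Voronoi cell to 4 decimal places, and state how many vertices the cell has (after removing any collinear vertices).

Area of P6's cell: 108.0810 (5 vertices)

1. box [0,43]×[0,20]: [(0, 0) (43, 0) (43, 20) (0, 20)]
2. ⊥bis P6·P0 via (9.375,11.185): [(10.2593, 0) (43, 0) (43, 20) (8.6781, 20)]  |A|=670.6262
3. ⊥bis P6·P1 via (11.055,10.935): [(12.592, 0) (43, 0) (43, 20) (9.7808, 20)]  |A|=636.2715
4. ⊥bis P6·P2 via (14.46,14.625): [(11.0206, 11.1795) (12.592, 0) (43, 0) (43, 20) (19.8255, 20)]  |A|=591.9721
5. ⊥bis P6·P3 via (27.165,8.695): [(11.0206, 11.1795) (12.592, 0) (24.425, 0) (30.7275, 20) (19.8255, 20)]  |A|=283.4968
6. ⊥bis P6·P4 via (19.83,11.46): [(11.0206, 11.1795) (12.592, 0) (18.2571, 0) (21.0022, 20) (19.8255, 20)]  |A|=124.5643
7. ⊥bis P6·P5 via (17.92,14.985): [(15.3388, 15.5053) (11.0206, 11.1795) (12.592, 0) (18.2571, 0) (20.2494, 14.5155)]  |A|=108.081
8. ⊥bis P6·P7 via (20.74,14.01): [(15.3388, 15.5053) (11.0206, 11.1795) (12.592, 0) (18.2571, 0) (20.2494, 14.5155)]  |A|=108.081
9. canonical 5-gon: [(15.3388, 15.5053) (11.0206, 11.1795) (12.592, 0) (18.2571, 0) (20.2494, 14.5155)]
10. shoelace: 108.081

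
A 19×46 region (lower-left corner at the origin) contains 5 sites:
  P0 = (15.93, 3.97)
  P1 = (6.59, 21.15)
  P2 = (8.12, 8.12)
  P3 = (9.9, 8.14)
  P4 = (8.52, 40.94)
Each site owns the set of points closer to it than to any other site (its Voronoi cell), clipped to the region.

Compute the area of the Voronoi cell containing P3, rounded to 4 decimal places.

1. box [0,19]×[0,46]: [(0, 0) (19, 0) (19, 46) (0, 46)]
2. ⊥bis P3·P0 via (12.915,6.055): [(0, 0) (8.7277, 0) (19, 14.8542) (19, 46) (0, 46)]  |A|=797.7068
3. ⊥bis P3·P1 via (8.245,14.645): [(0, 12.5473) (0, 0) (8.7277, 0) (19, 14.8542) (19, 17.3813)]  |A|=208.0285
4. ⊥bis P3·P2 via (9.01,8.13): [(8.9348, 14.8205) (9.0954, 0.5317) (19, 14.8542) (19, 17.3813)]  |A|=84.6305
5. ⊥bis P3·P4 via (9.21,24.54): [(8.9348, 14.8205) (9.0954, 0.5317) (19, 14.8542) (19, 17.3813)]  |A|=84.6305
6. canonical 4-gon: [(8.9348, 14.8205) (9.0954, 0.5317) (19, 14.8542) (19, 17.3813)]
7. shoelace: 84.6305

Area of P3's cell: 84.6305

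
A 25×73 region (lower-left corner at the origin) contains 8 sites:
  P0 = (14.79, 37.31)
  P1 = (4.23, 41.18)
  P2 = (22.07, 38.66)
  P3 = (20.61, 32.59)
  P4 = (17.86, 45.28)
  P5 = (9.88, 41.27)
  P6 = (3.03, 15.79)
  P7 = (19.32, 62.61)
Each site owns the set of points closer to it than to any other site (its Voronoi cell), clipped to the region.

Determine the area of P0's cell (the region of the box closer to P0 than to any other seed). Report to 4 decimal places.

1. box [0,25]×[0,73]: [(0, 0) (25, 0) (25, 73) (0, 73)]
2. ⊥bis P0·P1 via (9.51,39.245): [(0, 13.2952) (0, 0) (25, 0) (25, 73) (21.8804, 73)]  |A|=1171.8167
3. ⊥bis P0·P2 via (18.43,37.985): [(15.2778, 54.9835) (0, 13.2952) (0, 0) (25, 0) (25, 2.5557)]  |A|=801.2781
4. ⊥bis P0·P3 via (17.7,34.95): [(18.7522, 36.2474) (15.2778, 54.9835) (0, 13.2952) (0, 13.125)]  |A|=217.1402
5. ⊥bis P0·P4 via (16.325,41.295): [(18.7522, 36.2474) (17.9309, 40.6764) (11.0114, 43.3418) (0, 13.2952) (0, 13.125)]  |A|=171.1768
6. ⊥bis P0·P5 via (12.335,39.29): [(18.7522, 36.2474) (17.9309, 40.6764) (14.5145, 41.9924) (7.1875, 32.9076) (0, 13.2952) (0, 13.125)]  |A|=150.3206
7. ⊥bis P0·P6 via (8.91,26.55): [(10.2803, 25.8012) (18.7522, 36.2474) (17.9309, 40.6764) (14.5145, 41.9924) (7.1875, 32.9076) (5.5337, 28.395)]  |A|=106.4324
8. ⊥bis P0·P7 via (17.055,49.96): [(10.2803, 25.8012) (18.7522, 36.2474) (17.9309, 40.6764) (14.5145, 41.9924) (7.1875, 32.9076) (5.5337, 28.395)]  |A|=106.4324
9. canonical 6-gon: [(10.2803, 25.8012) (18.7522, 36.2474) (17.9309, 40.6764) (14.5145, 41.9924) (7.1875, 32.9076) (5.5337, 28.395)]
10. shoelace: 106.4324

Area of P0's cell: 106.4324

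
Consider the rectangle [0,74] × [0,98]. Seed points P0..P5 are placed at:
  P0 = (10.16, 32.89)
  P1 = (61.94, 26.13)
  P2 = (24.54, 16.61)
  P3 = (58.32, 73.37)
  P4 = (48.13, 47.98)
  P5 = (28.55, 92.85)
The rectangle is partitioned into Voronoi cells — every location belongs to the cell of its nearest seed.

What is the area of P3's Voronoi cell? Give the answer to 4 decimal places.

1. box [0,74]×[0,98]: [(0, 0) (74, 0) (74, 98) (0, 98)]
2. ⊥bis P3·P0 via (34.24,53.13): [(0, 93.8661) (74, 5.8266) (74, 98) (0, 98)]  |A|=3563.3691
3. ⊥bis P3·P1 via (60.13,49.75): [(0, 93.8661) (38.4757, 48.0906) (74, 50.8129) (74, 98) (0, 98)]  |A|=2764.3175
4. ⊥bis P3·P2 via (41.43,44.99): [(0, 93.8661) (38.4757, 48.0906) (74, 50.8129) (74, 98) (0, 98)]  |A|=2764.3175
5. ⊥bis P3·P4 via (53.225,60.675): [(0, 93.8661) (15.0052, 76.0141) (74, 52.3372) (74, 98) (0, 98)]  |A|=2191.4276
6. ⊥bis P3·P5 via (43.435,83.11): [(33.8443, 68.4532) (74, 52.3372) (74, 98) (53.1783, 98)]  |A|=1224.418
7. canonical 4-gon: [(33.8443, 68.4532) (74, 52.3372) (74, 98) (53.1783, 98)]
8. shoelace: 1224.418

Area of P3's cell: 1224.4180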